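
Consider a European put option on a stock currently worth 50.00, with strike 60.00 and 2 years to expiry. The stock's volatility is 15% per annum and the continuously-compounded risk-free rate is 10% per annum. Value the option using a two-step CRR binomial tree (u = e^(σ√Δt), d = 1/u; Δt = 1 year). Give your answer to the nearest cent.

3.17

CRR parameters: u = e^(σ√Δt) = e^(0.15·√1) = 1.1618, d = 1/u = 0.8607
Per-period rate: rΔt = 0.1·1 = 0.1, so R = e^0.1 = 1.1052
Risk-neutral probability p = (e^0.1 − 0.8607)/(1.1618 − 0.8607) = 0.2445/0.3011 = 0.8118
Terminal stock prices: S_uu = 67.49, S_ud = 50, S_dd = 37.04
Terminal payoffs (K − S): max(-7.493, 0) = 0, max(10, 0) = 10, max(22.96, 0) = 22.96
Node u (S = 58.09): V_u = e^(−0.1)·[0.8118·0.0000 + 0.1882·10.0000] = 1.7026
Node d (S = 43.04): V_d = e^(−0.1)·[0.8118·10.0000 + 0.1882·22.9591] = 11.2548
Node 0 (S = 50): V_0 = e^(−0.1)·[0.8118·1.7026 + 0.1882·11.2548] = 3.1670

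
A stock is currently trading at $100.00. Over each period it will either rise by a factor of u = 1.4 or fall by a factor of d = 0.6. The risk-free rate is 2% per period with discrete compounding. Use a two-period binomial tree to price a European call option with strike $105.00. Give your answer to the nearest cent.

Risk-neutral probability p = (1 + 0.02 − 0.6)/(1.4 − 0.6) = 0.4200/0.8000 = 0.5250
Terminal stock prices: S_uu = 196, S_ud = 84, S_dd = 36
Terminal payoffs (S − K): max(91, 0) = 91, max(-21, 0) = 0, max(-69, 0) = 0
Node u (S = 140): V_u = 1/1.02·[0.5250·91.0000 + 0.4750·0.0000] = 46.8382
Node d (S = 60): V_d = 1/1.02·[0.5250·0.0000 + 0.4750·0.0000] = 0.0000
Node 0 (S = 100): V_0 = 1/1.02·[0.5250·46.8382 + 0.4750·0.0000] = 24.1079

$24.11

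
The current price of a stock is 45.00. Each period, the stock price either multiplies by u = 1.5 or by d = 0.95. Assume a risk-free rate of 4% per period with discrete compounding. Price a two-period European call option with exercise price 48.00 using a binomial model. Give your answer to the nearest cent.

Risk-neutral probability p = (1 + 0.04 − 0.95)/(1.5 − 0.95) = 0.0900/0.5500 = 0.1636
Terminal stock prices: S_uu = 101.2, S_ud = 64.12, S_dd = 40.61
Terminal payoffs (S − K): max(53.25, 0) = 53.25, max(16.12, 0) = 16.12, max(-7.388, 0) = 0
Node u (S = 67.5): V_u = 1/1.04·[0.1636·53.2500 + 0.8364·16.1250] = 21.3462
Node d (S = 42.75): V_d = 1/1.04·[0.1636·16.1250 + 0.8364·0.0000] = 2.5372
Node 0 (S = 45): V_0 = 1/1.04·[0.1636·21.3462 + 0.8364·2.5372] = 5.3990

5.40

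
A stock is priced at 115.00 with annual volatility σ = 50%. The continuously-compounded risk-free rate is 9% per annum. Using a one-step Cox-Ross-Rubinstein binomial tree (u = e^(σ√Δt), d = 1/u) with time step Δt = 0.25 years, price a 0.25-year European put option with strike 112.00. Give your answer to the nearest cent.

11.35

CRR parameters: u = e^(σ√Δt) = e^(0.5·√0.25) = 1.2840, d = 1/u = 0.7788
Per-period rate: rΔt = 0.09·0.25 = 0.0225, so R = e^0.0225 = 1.0228
Risk-neutral probability p = (e^0.0225 − 0.7788)/(1.2840 − 0.7788) = 0.2440/0.5052 = 0.4829
Terminal stock prices: S_u = 147.7, S_d = 89.56
Terminal payoffs (K − S): max(-35.66, 0) = 0, max(22.44, 0) = 22.44
Node 0 (S = 115): V_0 = e^(−0.0225)·[0.4829·0.0000 + 0.5171·22.4379] = 11.3453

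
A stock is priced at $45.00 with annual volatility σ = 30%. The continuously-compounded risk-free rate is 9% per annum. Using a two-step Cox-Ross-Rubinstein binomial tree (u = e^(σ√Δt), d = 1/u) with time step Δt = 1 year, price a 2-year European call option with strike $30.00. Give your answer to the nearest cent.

$20.72

CRR parameters: u = e^(σ√Δt) = e^(0.3·√1) = 1.3499, d = 1/u = 0.7408
Per-period rate: rΔt = 0.09·1 = 0.09, so R = e^0.09 = 1.0942
Risk-neutral probability p = (e^0.09 − 0.7408)/(1.3499 − 0.7408) = 0.3534/0.6090 = 0.5802
Terminal stock prices: S_uu = 82, S_ud = 45, S_dd = 24.7
Terminal payoffs (S − K): max(52, 0) = 52, max(15, 0) = 15, max(-5.303, 0) = 0
Node u (S = 60.74): V_u = e^(−0.09)·[0.5802·51.9953 + 0.4198·15.0000] = 33.3257
Node d (S = 33.34): V_d = e^(−0.09)·[0.5802·15.0000 + 0.4198·0.0000] = 7.9537
Node 0 (S = 45): V_0 = e^(−0.09)·[0.5802·33.3257 + 0.4198·7.9537] = 20.7226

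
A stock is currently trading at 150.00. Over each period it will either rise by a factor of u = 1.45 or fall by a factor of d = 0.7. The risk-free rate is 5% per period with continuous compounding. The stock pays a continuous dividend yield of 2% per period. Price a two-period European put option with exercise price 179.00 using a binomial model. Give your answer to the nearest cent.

Per-period risk-free factor R = e^0.05 = 1.0513; dividend-adjusted growth = e^(0.05−0.02) = 1.0305.
Risk-neutral probability p = (1.0305 − 0.7)/(1.45 − 0.7) = 0.3305/0.7500 = 0.4406
Terminal stock prices: S_uu = 315.4, S_ud = 152.2, S_dd = 73.5
Terminal payoffs (K − S): max(-136.4, 0) = 0, max(26.75, 0) = 26.75, max(105.5, 0) = 105.5
Node u (S = 217.5): V_u = e^(−0.05)·[0.4406·0.0000 + 0.5594·26.7500] = 14.2340
Node d (S = 105): V_d = e^(−0.05)·[0.4406·26.7500 + 0.5594·105.5000] = 67.3492
Node 0 (S = 150): V_0 = e^(−0.05)·[0.4406·14.2340 + 0.5594·67.3492] = 41.8030

41.80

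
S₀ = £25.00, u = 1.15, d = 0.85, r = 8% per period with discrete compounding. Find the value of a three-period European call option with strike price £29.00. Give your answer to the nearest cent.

£3.23

Risk-neutral probability p = (1 + 0.08 − 0.85)/(1.15 − 0.85) = 0.2300/0.3000 = 0.7667
Terminal stock prices: S_uuu = 38.02, S_uud = 28.1, S_udd = 20.77, S_ddd = 15.35
Terminal payoffs (S − K): max(9.022, 0) = 9.022, max(-0.8969, 0) = 0, max(-8.228, 0) = 0, max(-13.65, 0) = 0
Node uu (S = 33.06): V_uu = 1/1.08·[0.7667·9.0219 + 0.2333·0.0000] = 6.4044
Node ud (S = 24.44): V_ud = 1/1.08·[0.7667·0.0000 + 0.2333·0.0000] = 0.0000
Node dd (S = 18.06): V_dd = 1/1.08·[0.7667·0.0000 + 0.2333·0.0000] = 0.0000
Node u (S = 28.75): V_u = 1/1.08·[0.7667·6.4044 + 0.2333·0.0000] = 4.5463
Node d (S = 21.25): V_d = 1/1.08·[0.7667·0.0000 + 0.2333·0.0000] = 0.0000
Node 0 (S = 25): V_0 = 1/1.08·[0.7667·4.5463 + 0.2333·0.0000] = 3.2273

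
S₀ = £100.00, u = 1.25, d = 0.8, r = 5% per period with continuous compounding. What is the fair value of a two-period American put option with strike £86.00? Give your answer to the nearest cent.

£3.88

Risk-neutral probability p = (e^0.05 − 0.8)/(1.25 − 0.8) = 0.2513/0.4500 = 0.5584
Terminal stock prices: S_uu = 156.2, S_ud = 100, S_dd = 64
Terminal payoffs (K − S): max(-70.25, 0) = 0, max(-14, 0) = 0, max(22, 0) = 22
Node u (S = 125): continuation = e^(−0.05)·[0.5584·0.0000 + 0.4416·0.0000] = 0.0000; exercise value = 0.0000 ≤ continuation, so V_u = 0.0000
Node d (S = 80): continuation = e^(−0.05)·[0.5584·0.0000 + 0.4416·22.0000] = 9.2418; exercise value = 6.0000 ≤ continuation, so V_d = 9.2418
Node 0 (S = 100): continuation = e^(−0.05)·[0.5584·0.0000 + 0.4416·9.2418] = 3.8823; exercise value = 0.0000 ≤ continuation, so V_0 = 3.8823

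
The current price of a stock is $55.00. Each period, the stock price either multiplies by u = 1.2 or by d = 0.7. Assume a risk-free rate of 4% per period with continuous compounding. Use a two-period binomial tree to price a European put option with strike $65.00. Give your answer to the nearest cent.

$11.09

Risk-neutral probability p = (e^0.04 − 0.7)/(1.2 − 0.7) = 0.3408/0.5000 = 0.6816
Terminal stock prices: S_uu = 79.2, S_ud = 46.2, S_dd = 26.95
Terminal payoffs (K − S): max(-14.2, 0) = 0, max(18.8, 0) = 18.8, max(38.05, 0) = 38.05
Node u (S = 66): V_u = e^(−0.04)·[0.6816·0.0000 + 0.3184·18.8000] = 5.7508
Node d (S = 38.5): V_d = e^(−0.04)·[0.6816·18.8000 + 0.3184·38.0500] = 23.9513
Node 0 (S = 55): V_0 = e^(−0.04)·[0.6816·5.7508 + 0.3184·23.9513] = 11.0928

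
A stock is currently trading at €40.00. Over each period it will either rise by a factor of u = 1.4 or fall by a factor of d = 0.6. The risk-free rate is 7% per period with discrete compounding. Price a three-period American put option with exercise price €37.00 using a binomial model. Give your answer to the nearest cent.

€6.39

Risk-neutral probability p = (1 + 0.07 − 0.6)/(1.4 − 0.6) = 0.4700/0.8000 = 0.5875
Terminal stock prices: S_uuu = 109.8, S_uud = 47.04, S_udd = 20.16, S_ddd = 8.64
Terminal payoffs (K − S): max(-72.76, 0) = 0, max(-10.04, 0) = 0, max(16.84, 0) = 16.84, max(28.36, 0) = 28.36
Node uu (S = 78.4): continuation = 1/1.07·[0.5875·0.0000 + 0.4125·0.0000] = 0.0000; exercise value = 0.0000 ≤ continuation, so V_uu = 0.0000
Node ud (S = 33.6): continuation = 1/1.07·[0.5875·0.0000 + 0.4125·16.8400] = 6.4921; exercise value = 3.4000 ≤ continuation, so V_ud = 6.4921
Node dd (S = 14.4): continuation = 1/1.07·[0.5875·16.8400 + 0.4125·28.3600] = 20.1794; exercise value = 22.6000 > continuation, so V_dd = 22.6000 (exercise)
Node u (S = 56): continuation = 1/1.07·[0.5875·0.0000 + 0.4125·6.4921] = 2.5028; exercise value = 0.0000 ≤ continuation, so V_u = 2.5028
Node d (S = 24): continuation = 1/1.07·[0.5875·6.4921 + 0.4125·22.6000] = 12.2772; exercise value = 13.0000 > continuation, so V_d = 13.0000 (exercise)
Node 0 (S = 40): continuation = 1/1.07·[0.5875·2.5028 + 0.4125·13.0000] = 6.3859; exercise value = 0.0000 ≤ continuation, so V_0 = 6.3859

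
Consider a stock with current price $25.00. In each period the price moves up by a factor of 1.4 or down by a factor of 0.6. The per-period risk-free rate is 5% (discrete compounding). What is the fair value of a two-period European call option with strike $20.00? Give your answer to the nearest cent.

$8.77

Risk-neutral probability p = (1 + 0.05 − 0.6)/(1.4 − 0.6) = 0.4500/0.8000 = 0.5625
Terminal stock prices: S_uu = 49, S_ud = 21, S_dd = 9
Terminal payoffs (S − K): max(29, 0) = 29, max(1, 0) = 1, max(-11, 0) = 0
Node u (S = 35): V_u = 1/1.05·[0.5625·29.0000 + 0.4375·1.0000] = 15.9524
Node d (S = 15): V_d = 1/1.05·[0.5625·1.0000 + 0.4375·0.0000] = 0.5357
Node 0 (S = 25): V_0 = 1/1.05·[0.5625·15.9524 + 0.4375·0.5357] = 8.7691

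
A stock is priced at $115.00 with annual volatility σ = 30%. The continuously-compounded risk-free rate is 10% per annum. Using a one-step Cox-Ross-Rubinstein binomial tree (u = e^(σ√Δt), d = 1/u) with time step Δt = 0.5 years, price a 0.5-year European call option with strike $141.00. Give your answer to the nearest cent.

$0.63

CRR parameters: u = e^(σ√Δt) = e^(0.3·√0.5) = 1.2363, d = 1/u = 0.8089
Per-period rate: rΔt = 0.1·0.5 = 0.05, so R = e^0.05 = 1.0513
Risk-neutral probability p = (e^0.05 − 0.8089)/(1.2363 − 0.8089) = 0.2424/0.4275 = 0.5671
Terminal stock prices: S_u = 142.2, S_d = 93.02
Terminal payoffs (S − K): max(1.176, 0) = 1.176, max(-47.98, 0) = 0
Node 0 (S = 115): V_0 = e^(−0.05)·[0.5671·1.1758 + 0.4329·0.0000] = 0.6343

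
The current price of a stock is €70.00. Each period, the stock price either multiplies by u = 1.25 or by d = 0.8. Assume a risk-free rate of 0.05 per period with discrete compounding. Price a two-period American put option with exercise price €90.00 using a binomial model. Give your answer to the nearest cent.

Risk-neutral probability p = (1 + 0.05 − 0.8)/(1.25 − 0.8) = 0.2500/0.4500 = 0.5556
Terminal stock prices: S_uu = 109.4, S_ud = 70, S_dd = 44.8
Terminal payoffs (K − S): max(-19.38, 0) = 0, max(20, 0) = 20, max(45.2, 0) = 45.2
Node u (S = 87.5): continuation = 1/1.05·[0.5556·0.0000 + 0.4444·20.0000] = 8.4656; exercise value = 2.5000 ≤ continuation, so V_u = 8.4656
Node d (S = 56): continuation = 1/1.05·[0.5556·20.0000 + 0.4444·45.2000] = 29.7143; exercise value = 34.0000 > continuation, so V_d = 34.0000 (exercise)
Node 0 (S = 70): continuation = 1/1.05·[0.5556·8.4656 + 0.4444·34.0000] = 18.8707; exercise value = 20.0000 > continuation, so V_0 = 20.0000 (exercise)

€20.00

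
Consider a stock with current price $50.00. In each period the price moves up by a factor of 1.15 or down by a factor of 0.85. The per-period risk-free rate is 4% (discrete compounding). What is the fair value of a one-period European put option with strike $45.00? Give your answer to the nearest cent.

Risk-neutral probability p = (1 + 0.04 − 0.85)/(1.15 − 0.85) = 0.1900/0.3000 = 0.6333
Terminal stock prices: S_u = 57.5, S_d = 42.5
Terminal payoffs (K − S): max(-12.5, 0) = 0, max(2.5, 0) = 2.5
Node 0 (S = 50): V_0 = 1/1.04·[0.6333·0.0000 + 0.3667·2.5000] = 0.8814

$0.88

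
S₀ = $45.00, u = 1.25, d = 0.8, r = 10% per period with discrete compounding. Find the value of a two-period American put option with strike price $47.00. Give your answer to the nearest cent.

Risk-neutral probability p = (1 + 0.1 − 0.8)/(1.25 − 0.8) = 0.3000/0.4500 = 0.6667
Terminal stock prices: S_uu = 70.31, S_ud = 45, S_dd = 28.8
Terminal payoffs (K − S): max(-23.31, 0) = 0, max(2, 0) = 2, max(18.2, 0) = 18.2
Node u (S = 56.25): continuation = 1/1.1·[0.6667·0.0000 + 0.3333·2.0000] = 0.6061; exercise value = 0.0000 ≤ continuation, so V_u = 0.6061
Node d (S = 36): continuation = 1/1.1·[0.6667·2.0000 + 0.3333·18.2000] = 6.7273; exercise value = 11.0000 > continuation, so V_d = 11.0000 (exercise)
Node 0 (S = 45): continuation = 1/1.1·[0.6667·0.6061 + 0.3333·11.0000] = 3.7006; exercise value = 2.0000 ≤ continuation, so V_0 = 3.7006

$3.70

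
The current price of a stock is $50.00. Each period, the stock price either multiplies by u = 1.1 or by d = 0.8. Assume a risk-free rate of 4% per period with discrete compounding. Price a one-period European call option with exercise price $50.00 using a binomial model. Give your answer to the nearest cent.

Risk-neutral probability p = (1 + 0.04 − 0.8)/(1.1 − 0.8) = 0.2400/0.3000 = 0.8000
Terminal stock prices: S_u = 55, S_d = 40
Terminal payoffs (S − K): max(5, 0) = 5, max(-10, 0) = 0
Node 0 (S = 50): V_0 = 1/1.04·[0.8000·5.0000 + 0.2000·0.0000] = 3.8462

$3.85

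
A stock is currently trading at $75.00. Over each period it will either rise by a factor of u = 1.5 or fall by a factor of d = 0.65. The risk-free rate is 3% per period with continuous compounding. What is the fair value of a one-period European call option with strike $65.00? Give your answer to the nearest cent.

Risk-neutral probability p = (e^0.03 − 0.65)/(1.5 − 0.65) = 0.3805/0.8500 = 0.4476
Terminal stock prices: S_u = 112.5, S_d = 48.75
Terminal payoffs (S − K): max(47.5, 0) = 47.5, max(-16.25, 0) = 0
Node 0 (S = 75): V_0 = e^(−0.03)·[0.4476·47.5000 + 0.5524·0.0000] = 20.6323

$20.63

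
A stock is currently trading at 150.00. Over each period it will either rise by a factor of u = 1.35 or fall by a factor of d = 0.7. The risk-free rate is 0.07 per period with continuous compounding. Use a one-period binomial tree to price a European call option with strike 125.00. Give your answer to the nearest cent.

Risk-neutral probability p = (e^0.07 − 0.7)/(1.35 − 0.7) = 0.3725/0.6500 = 0.5731
Terminal stock prices: S_u = 202.5, S_d = 105
Terminal payoffs (S − K): max(77.5, 0) = 77.5, max(-20, 0) = 0
Node 0 (S = 150): V_0 = e^(−0.07)·[0.5731·77.5000 + 0.4269·0.0000] = 41.4117

41.41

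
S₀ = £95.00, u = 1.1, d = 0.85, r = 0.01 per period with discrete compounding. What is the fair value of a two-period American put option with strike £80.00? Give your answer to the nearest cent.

Risk-neutral probability p = (1 + 0.01 − 0.85)/(1.1 − 0.85) = 0.1600/0.2500 = 0.6400
Terminal stock prices: S_uu = 115, S_ud = 88.83, S_dd = 68.64
Terminal payoffs (K − S): max(-34.95, 0) = 0, max(-8.825, 0) = 0, max(11.36, 0) = 11.36
Node u (S = 104.5): continuation = 1/1.01·[0.6400·0.0000 + 0.3600·0.0000] = 0.0000; exercise value = 0.0000 ≤ continuation, so V_u = 0.0000
Node d (S = 80.75): continuation = 1/1.01·[0.6400·0.0000 + 0.3600·11.3625] = 4.0500; exercise value = 0.0000 ≤ continuation, so V_d = 4.0500
Node 0 (S = 95): continuation = 1/1.01·[0.6400·0.0000 + 0.3600·4.0500] = 1.4436; exercise value = 0.0000 ≤ continuation, so V_0 = 1.4436

£1.44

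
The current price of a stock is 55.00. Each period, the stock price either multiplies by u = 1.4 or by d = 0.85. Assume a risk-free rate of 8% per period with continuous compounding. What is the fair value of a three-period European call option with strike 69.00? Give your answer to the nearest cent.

10.45

Risk-neutral probability p = (e^0.08 − 0.85)/(1.4 − 0.85) = 0.2333/0.5500 = 0.4242
Terminal stock prices: S_uuu = 150.9, S_uud = 91.63, S_udd = 55.63, S_ddd = 33.78
Terminal payoffs (S − K): max(81.92, 0) = 81.92, max(22.63, 0) = 22.63, max(-13.37, 0) = 0, max(-35.22, 0) = 0
Node uu (S = 107.8): V_uu = e^(−0.08)·[0.4242·81.9200 + 0.5758·22.6300] = 44.1050
Node ud (S = 65.45): V_ud = e^(−0.08)·[0.4242·22.6300 + 0.5758·0.0000] = 8.8607
Node dd (S = 39.74): V_dd = e^(−0.08)·[0.4242·0.0000 + 0.5758·0.0000] = 0.0000
Node u (S = 77): V_u = e^(−0.08)·[0.4242·44.1050 + 0.5758·8.8607] = 21.9793
Node d (S = 46.75): V_d = e^(−0.08)·[0.4242·8.8607 + 0.5758·0.0000] = 3.4694
Node 0 (S = 55): V_0 = e^(−0.08)·[0.4242·21.9793 + 0.5758·3.4694] = 10.4501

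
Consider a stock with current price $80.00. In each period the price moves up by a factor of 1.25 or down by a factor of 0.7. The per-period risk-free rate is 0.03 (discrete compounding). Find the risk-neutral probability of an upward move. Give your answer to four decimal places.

Risk-neutral probability p = (1 + 0.03 − 0.7)/(1.25 − 0.7) = 0.3300/0.5500 = 0.6000

p = 0.6000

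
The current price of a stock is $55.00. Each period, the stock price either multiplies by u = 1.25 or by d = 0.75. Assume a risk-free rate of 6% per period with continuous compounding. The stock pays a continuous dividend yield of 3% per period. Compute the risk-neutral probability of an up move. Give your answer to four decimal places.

Per-period risk-free factor R = e^0.06 = 1.0618; dividend-adjusted growth = e^(0.06−0.03) = 1.0305.
Risk-neutral probability p = (1.0305 − 0.75)/(1.25 − 0.75) = 0.2805/0.5000 = 0.5609

p = 0.5609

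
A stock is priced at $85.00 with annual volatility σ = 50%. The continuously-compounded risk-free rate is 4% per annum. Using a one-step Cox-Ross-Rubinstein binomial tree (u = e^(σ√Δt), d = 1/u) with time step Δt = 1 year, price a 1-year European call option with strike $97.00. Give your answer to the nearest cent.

$17.27

CRR parameters: u = e^(σ√Δt) = e^(0.5·√1) = 1.6487, d = 1/u = 0.6065
Per-period rate: rΔt = 0.04·1 = 0.04, so R = e^0.04 = 1.0408
Risk-neutral probability p = (e^0.04 − 0.6065)/(1.6487 − 0.6065) = 0.4343/1.0422 = 0.4167
Terminal stock prices: S_u = 140.1, S_d = 51.56
Terminal payoffs (S − K): max(43.14, 0) = 43.14, max(-45.44, 0) = 0
Node 0 (S = 85): V_0 = e^(−0.04)·[0.4167·43.1413 + 0.5833·0.0000] = 17.2721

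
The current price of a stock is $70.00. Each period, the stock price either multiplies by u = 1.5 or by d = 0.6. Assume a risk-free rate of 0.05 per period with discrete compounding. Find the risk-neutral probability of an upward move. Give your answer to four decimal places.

Risk-neutral probability p = (1 + 0.05 − 0.6)/(1.5 − 0.6) = 0.4500/0.9000 = 0.5000

p = 0.5000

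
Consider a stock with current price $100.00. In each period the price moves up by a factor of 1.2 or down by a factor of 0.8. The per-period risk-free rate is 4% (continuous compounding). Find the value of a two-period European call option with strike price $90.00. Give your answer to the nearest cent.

Risk-neutral probability p = (e^0.04 − 0.8)/(1.2 − 0.8) = 0.2408/0.4000 = 0.6020
Terminal stock prices: S_uu = 144, S_ud = 96, S_dd = 64
Terminal payoffs (S − K): max(54, 0) = 54, max(6, 0) = 6, max(-26, 0) = 0
Node u (S = 120): V_u = e^(−0.04)·[0.6020·54.0000 + 0.3980·6.0000] = 33.5290
Node d (S = 80): V_d = e^(−0.04)·[0.6020·6.0000 + 0.3980·0.0000] = 3.4705
Node 0 (S = 100): V_0 = e^(−0.04)·[0.6020·33.5290 + 0.3980·3.4705] = 20.7209

$20.72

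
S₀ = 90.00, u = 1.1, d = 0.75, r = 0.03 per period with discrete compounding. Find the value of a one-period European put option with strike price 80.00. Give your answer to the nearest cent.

Risk-neutral probability p = (1 + 0.03 − 0.75)/(1.1 − 0.75) = 0.2800/0.3500 = 0.8000
Terminal stock prices: S_u = 99, S_d = 67.5
Terminal payoffs (K − S): max(-19, 0) = 0, max(12.5, 0) = 12.5
Node 0 (S = 90): V_0 = 1/1.03·[0.8000·0.0000 + 0.2000·12.5000] = 2.4272

2.43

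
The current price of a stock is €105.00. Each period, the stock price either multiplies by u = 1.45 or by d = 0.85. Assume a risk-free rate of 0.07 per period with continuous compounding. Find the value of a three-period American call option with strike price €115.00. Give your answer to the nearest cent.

Risk-neutral probability p = (e^0.07 − 0.85)/(1.45 − 0.85) = 0.2225/0.6000 = 0.3708
Terminal stock prices: S_uuu = 320.1, S_uud = 187.6, S_udd = 110, S_ddd = 64.48
Terminal payoffs (S − K): max(205.1, 0) = 205.1, max(72.65, 0) = 72.65, max(-4.999, 0) = 0, max(-50.52, 0) = 0
Node uu (S = 220.8): continuation = e^(−0.07)·[0.3708·205.1056 + 0.6292·72.6481] = 113.5372; exercise value = 105.7625 ≤ continuation, so V_uu = 113.5372
Node ud (S = 129.4): continuation = e^(−0.07)·[0.3708·72.6481 + 0.6292·0.0000] = 25.1199; exercise value = 14.4125 ≤ continuation, so V_ud = 25.1199
Node dd (S = 75.86): continuation = e^(−0.07)·[0.3708·0.0000 + 0.6292·0.0000] = 0.0000; exercise value = 0.0000 ≤ continuation, so V_dd = 0.0000
Node u (S = 152.2): continuation = e^(−0.07)·[0.3708·113.5372 + 0.6292·25.1199] = 53.9942; exercise value = 37.2500 ≤ continuation, so V_u = 53.9942
Node d (S = 89.25): continuation = e^(−0.07)·[0.3708·25.1199 + 0.6292·0.0000] = 8.6859; exercise value = 0.0000 ≤ continuation, so V_d = 8.6859
Node 0 (S = 105): continuation = e^(−0.07)·[0.3708·53.9942 + 0.6292·8.6859] = 23.7651; exercise value = 0.0000 ≤ continuation, so V_0 = 23.7651

€23.77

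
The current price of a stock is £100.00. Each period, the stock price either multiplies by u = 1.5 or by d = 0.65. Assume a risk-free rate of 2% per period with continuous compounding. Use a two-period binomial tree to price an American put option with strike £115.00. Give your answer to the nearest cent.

£31.80

Risk-neutral probability p = (e^0.02 − 0.65)/(1.5 − 0.65) = 0.3702/0.8500 = 0.4355
Terminal stock prices: S_uu = 225, S_ud = 97.5, S_dd = 42.25
Terminal payoffs (K − S): max(-110, 0) = 0, max(17.5, 0) = 17.5, max(72.75, 0) = 72.75
Node u (S = 150): continuation = e^(−0.02)·[0.4355·0.0000 + 0.5645·17.5000] = 9.6826; exercise value = 0.0000 ≤ continuation, so V_u = 9.6826
Node d (S = 65): continuation = e^(−0.02)·[0.4355·17.5000 + 0.5645·72.7500] = 47.7228; exercise value = 50.0000 > continuation, so V_d = 50.0000 (exercise)
Node 0 (S = 100): continuation = e^(−0.02)·[0.4355·9.6826 + 0.5645·50.0000] = 31.7982; exercise value = 15.0000 ≤ continuation, so V_0 = 31.7982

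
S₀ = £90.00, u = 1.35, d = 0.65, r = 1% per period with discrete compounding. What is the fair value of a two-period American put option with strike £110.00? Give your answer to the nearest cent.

£32.36

Risk-neutral probability p = (1 + 0.01 − 0.65)/(1.35 − 0.65) = 0.3600/0.7000 = 0.5143
Terminal stock prices: S_uu = 164, S_ud = 78.98, S_dd = 38.03
Terminal payoffs (K − S): max(-54.03, 0) = 0, max(31.02, 0) = 31.02, max(71.97, 0) = 71.97
Node u (S = 121.5): continuation = 1/1.01·[0.5143·0.0000 + 0.4857·31.0250] = 14.9201; exercise value = 0.0000 ≤ continuation, so V_u = 14.9201
Node d (S = 58.5): continuation = 1/1.01·[0.5143·31.0250 + 0.4857·71.9750] = 50.4109; exercise value = 51.5000 > continuation, so V_d = 51.5000 (exercise)
Node 0 (S = 90): continuation = 1/1.01·[0.5143·14.9201 + 0.4857·51.5000] = 32.3638; exercise value = 20.0000 ≤ continuation, so V_0 = 32.3638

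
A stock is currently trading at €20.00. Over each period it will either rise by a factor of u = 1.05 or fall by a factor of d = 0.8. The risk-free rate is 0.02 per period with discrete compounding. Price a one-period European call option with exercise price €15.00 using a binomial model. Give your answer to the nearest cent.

Risk-neutral probability p = (1 + 0.02 − 0.8)/(1.05 − 0.8) = 0.2200/0.2500 = 0.8800
Terminal stock prices: S_u = 21, S_d = 16
Terminal payoffs (S − K): max(6, 0) = 6, max(1, 0) = 1
Node 0 (S = 20): V_0 = 1/1.02·[0.8800·6.0000 + 0.1200·1.0000] = 5.2941

€5.29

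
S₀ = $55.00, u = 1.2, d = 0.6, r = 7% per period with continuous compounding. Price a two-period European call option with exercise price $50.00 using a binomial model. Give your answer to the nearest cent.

Risk-neutral probability p = (e^0.07 − 0.6)/(1.2 − 0.6) = 0.4725/0.6000 = 0.7875
Terminal stock prices: S_uu = 79.2, S_ud = 39.6, S_dd = 19.8
Terminal payoffs (S − K): max(29.2, 0) = 29.2, max(-10.4, 0) = 0, max(-30.2, 0) = 0
Node u (S = 66): V_u = e^(−0.07)·[0.7875·29.2000 + 0.2125·0.0000] = 21.4408
Node d (S = 33): V_d = e^(−0.07)·[0.7875·0.0000 + 0.2125·0.0000] = 0.0000
Node 0 (S = 55): V_0 = e^(−0.07)·[0.7875·21.4408 + 0.2125·0.0000] = 15.7434

$15.74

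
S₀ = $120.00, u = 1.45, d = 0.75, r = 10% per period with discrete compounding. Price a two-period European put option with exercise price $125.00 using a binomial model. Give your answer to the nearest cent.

$11.88

Risk-neutral probability p = (1 + 0.1 − 0.75)/(1.45 − 0.75) = 0.3500/0.7000 = 0.5000
Terminal stock prices: S_uu = 252.3, S_ud = 130.5, S_dd = 67.5
Terminal payoffs (K − S): max(-127.3, 0) = 0, max(-5.5, 0) = 0, max(57.5, 0) = 57.5
Node u (S = 174): V_u = 1/1.1·[0.5000·0.0000 + 0.5000·0.0000] = 0.0000
Node d (S = 90): V_d = 1/1.1·[0.5000·0.0000 + 0.5000·57.5000] = 26.1364
Node 0 (S = 120): V_0 = 1/1.1·[0.5000·0.0000 + 0.5000·26.1364] = 11.8802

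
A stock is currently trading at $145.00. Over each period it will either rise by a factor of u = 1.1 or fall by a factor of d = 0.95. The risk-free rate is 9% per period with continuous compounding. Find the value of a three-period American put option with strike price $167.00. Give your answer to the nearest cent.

$22.00

Risk-neutral probability p = (e^0.09 − 0.95)/(1.1 − 0.95) = 0.1442/0.1500 = 0.9612
Terminal stock prices: S_uuu = 193, S_uud = 166.7, S_udd = 143.9, S_ddd = 124.3
Terminal payoffs (K − S): max(-26, 0) = 0, max(0.3225, 0) = 0.3225, max(23.05, 0) = 23.05, max(42.68, 0) = 42.68
Node uu (S = 175.5): continuation = e^(−0.09)·[0.9612·0.0000 + 0.0388·0.3225] = 0.0114; exercise value = 0.0000 ≤ continuation, so V_uu = 0.0114
Node ud (S = 151.5): continuation = e^(−0.09)·[0.9612·0.3225 + 0.0388·23.0513] = 1.1015; exercise value = 15.4750 > continuation, so V_ud = 15.4750 (exercise)
Node dd (S = 130.9): continuation = e^(−0.09)·[0.9612·23.0513 + 0.0388·42.6806] = 21.7640; exercise value = 36.1375 > continuation, so V_dd = 36.1375 (exercise)
Node u (S = 159.5): continuation = e^(−0.09)·[0.9612·0.0114 + 0.0388·15.4750] = 0.5593; exercise value = 7.5000 > continuation, so V_u = 7.5000 (exercise)
Node d (S = 137.8): continuation = e^(−0.09)·[0.9612·15.4750 + 0.0388·36.1375] = 14.8765; exercise value = 29.2500 > continuation, so V_d = 29.2500 (exercise)
Node 0 (S = 145): continuation = e^(−0.09)·[0.9612·7.5000 + 0.0388·29.2500] = 7.6265; exercise value = 22.0000 > continuation, so V_0 = 22.0000 (exercise)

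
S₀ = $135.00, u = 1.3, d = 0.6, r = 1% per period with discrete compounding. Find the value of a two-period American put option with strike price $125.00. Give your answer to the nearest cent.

Risk-neutral probability p = (1 + 0.01 − 0.6)/(1.3 − 0.6) = 0.4100/0.7000 = 0.5857
Terminal stock prices: S_uu = 228.2, S_ud = 105.3, S_dd = 48.6
Terminal payoffs (K − S): max(-103.2, 0) = 0, max(19.7, 0) = 19.7, max(76.4, 0) = 76.4
Node u (S = 175.5): continuation = 1/1.01·[0.5857·0.0000 + 0.4143·19.7000] = 8.0806; exercise value = 0.0000 ≤ continuation, so V_u = 8.0806
Node d (S = 81): continuation = 1/1.01·[0.5857·19.7000 + 0.4143·76.4000] = 42.7624; exercise value = 44.0000 > continuation, so V_d = 44.0000 (exercise)
Node 0 (S = 135): continuation = 1/1.01·[0.5857·8.0806 + 0.4143·44.0000] = 22.7342; exercise value = 0.0000 ≤ continuation, so V_0 = 22.7342

$22.73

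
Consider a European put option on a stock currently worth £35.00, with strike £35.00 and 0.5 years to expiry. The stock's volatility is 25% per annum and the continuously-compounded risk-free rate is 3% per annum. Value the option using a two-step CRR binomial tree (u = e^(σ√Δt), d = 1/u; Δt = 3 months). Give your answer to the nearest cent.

CRR parameters: u = e^(σ√Δt) = e^(0.25·√0.25) = 1.1331, d = 1/u = 0.8825
Per-period rate: rΔt = 0.03·0.25 = 0.0075, so R = e^0.0075 = 1.0075
Risk-neutral probability p = (e^0.0075 − 0.8825)/(1.1331 − 0.8825) = 0.1250/0.2507 = 0.4988
Terminal stock prices: S_uu = 44.94, S_ud = 35, S_dd = 27.26
Terminal payoffs (K − S): max(-9.941, 0) = 0, max(0, 0) = 0, max(7.742, 0) = 7.742
Node u (S = 39.66): V_u = e^(−0.0075)·[0.4988·0.0000 + 0.5012·0.0000] = 0.0000
Node d (S = 30.89): V_d = e^(−0.0075)·[0.4988·0.0000 + 0.5012·7.7420] = 3.8511
Node 0 (S = 35): V_0 = e^(−0.0075)·[0.4988·0.0000 + 0.5012·3.8511] = 1.9156

£1.92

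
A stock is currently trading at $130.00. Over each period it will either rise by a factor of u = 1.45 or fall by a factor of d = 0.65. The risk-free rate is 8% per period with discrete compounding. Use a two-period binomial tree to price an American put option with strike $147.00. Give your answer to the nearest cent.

$31.98

Risk-neutral probability p = (1 + 0.08 − 0.65)/(1.45 − 0.65) = 0.4300/0.8000 = 0.5375
Terminal stock prices: S_uu = 273.3, S_ud = 122.5, S_dd = 54.93
Terminal payoffs (K − S): max(-126.3, 0) = 0, max(24.47, 0) = 24.47, max(92.07, 0) = 92.07
Node u (S = 188.5): continuation = 1/1.08·[0.5375·0.0000 + 0.4625·24.4750] = 10.4812; exercise value = 0.0000 ≤ continuation, so V_u = 10.4812
Node d (S = 84.5): continuation = 1/1.08·[0.5375·24.4750 + 0.4625·92.0750] = 51.6111; exercise value = 62.5000 > continuation, so V_d = 62.5000 (exercise)
Node 0 (S = 130): continuation = 1/1.08·[0.5375·10.4812 + 0.4625·62.5000] = 31.9814; exercise value = 17.0000 ≤ continuation, so V_0 = 31.9814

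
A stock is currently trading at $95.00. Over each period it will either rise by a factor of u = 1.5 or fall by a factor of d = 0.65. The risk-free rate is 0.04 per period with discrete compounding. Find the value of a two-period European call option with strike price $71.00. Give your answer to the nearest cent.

$37.71

Risk-neutral probability p = (1 + 0.04 − 0.65)/(1.5 − 0.65) = 0.3900/0.8500 = 0.4588
Terminal stock prices: S_uu = 213.8, S_ud = 92.62, S_dd = 40.14
Terminal payoffs (S − K): max(142.8, 0) = 142.8, max(21.62, 0) = 21.62, max(-30.86, 0) = 0
Node u (S = 142.5): V_u = 1/1.04·[0.4588·142.7500 + 0.5412·21.6250] = 74.2308
Node d (S = 61.75): V_d = 1/1.04·[0.4588·21.6250 + 0.5412·0.0000] = 9.5404
Node 0 (S = 95): V_0 = 1/1.04·[0.4588·74.2308 + 0.5412·9.5404] = 37.7134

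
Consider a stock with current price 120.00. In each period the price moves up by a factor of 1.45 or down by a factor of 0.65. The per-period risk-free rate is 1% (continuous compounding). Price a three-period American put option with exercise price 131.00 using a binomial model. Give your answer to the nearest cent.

Risk-neutral probability p = (e^0.01 − 0.65)/(1.45 − 0.65) = 0.3601/0.8000 = 0.4501
Terminal stock prices: S_uuu = 365.8, S_uud = 164, S_udd = 73.52, S_ddd = 32.95
Terminal payoffs (K − S): max(-234.8, 0) = 0, max(-33, 0) = 0, max(57.48, 0) = 57.48, max(98.05, 0) = 98.05
Node uu (S = 252.3): continuation = e^(−0.01)·[0.4501·0.0000 + 0.5499·0.0000] = 0.0000; exercise value = 0.0000 ≤ continuation, so V_uu = 0.0000
Node ud (S = 113.1): continuation = e^(−0.01)·[0.4501·0.0000 + 0.5499·57.4850] = 31.2986; exercise value = 17.9000 ≤ continuation, so V_ud = 31.2986
Node dd (S = 50.7): continuation = e^(−0.01)·[0.4501·57.4850 + 0.5499·98.0450] = 78.9965; exercise value = 80.3000 > continuation, so V_dd = 80.3000 (exercise)
Node u (S = 174): continuation = e^(−0.01)·[0.4501·0.0000 + 0.5499·31.2986] = 17.0410; exercise value = 0.0000 ≤ continuation, so V_u = 17.0410
Node d (S = 78): continuation = e^(−0.01)·[0.4501·31.2986 + 0.5499·80.3000] = 57.6667; exercise value = 53.0000 ≤ continuation, so V_d = 57.6667
Node 0 (S = 120): continuation = e^(−0.01)·[0.4501·17.0410 + 0.5499·57.6667] = 38.9907; exercise value = 11.0000 ≤ continuation, so V_0 = 38.9907

38.99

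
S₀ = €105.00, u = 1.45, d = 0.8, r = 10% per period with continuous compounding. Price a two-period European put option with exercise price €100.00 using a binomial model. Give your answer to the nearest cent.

€7.56

Risk-neutral probability p = (e^0.1 − 0.8)/(1.45 − 0.8) = 0.3052/0.6500 = 0.4695
Terminal stock prices: S_uu = 220.8, S_ud = 121.8, S_dd = 67.2
Terminal payoffs (K − S): max(-120.8, 0) = 0, max(-21.8, 0) = 0, max(32.8, 0) = 32.8
Node u (S = 152.2): V_u = e^(−0.1)·[0.4695·0.0000 + 0.5305·0.0000] = 0.0000
Node d (S = 84): V_d = e^(−0.1)·[0.4695·0.0000 + 0.5305·32.8000] = 15.7447
Node 0 (S = 105): V_0 = e^(−0.1)·[0.4695·0.0000 + 0.5305·15.7447] = 7.5578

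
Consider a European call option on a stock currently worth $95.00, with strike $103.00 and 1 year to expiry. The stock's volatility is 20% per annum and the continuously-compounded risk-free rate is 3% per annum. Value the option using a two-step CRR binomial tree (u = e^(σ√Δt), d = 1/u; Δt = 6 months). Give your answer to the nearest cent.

$6.00

CRR parameters: u = e^(σ√Δt) = e^(0.2·√0.5) = 1.1519, d = 1/u = 0.8681
Per-period rate: rΔt = 0.03·0.5 = 0.015, so R = e^0.015 = 1.0151
Risk-neutral probability p = (e^0.015 − 0.8681)/(1.1519 − 0.8681) = 0.1470/0.2838 = 0.5180
Terminal stock prices: S_uu = 126.1, S_ud = 95, S_dd = 71.6
Terminal payoffs (S − K): max(23.06, 0) = 23.06, max(-8, 0) = 0, max(-31.4, 0) = 0
Node u (S = 109.4): V_u = e^(−0.015)·[0.5180·23.0552 + 0.4820·0.0000] = 11.7638
Node d (S = 82.47): V_d = e^(−0.015)·[0.5180·0.0000 + 0.4820·0.0000] = 0.0000
Node 0 (S = 95): V_0 = e^(−0.015)·[0.5180·11.7638 + 0.4820·0.0000] = 6.0025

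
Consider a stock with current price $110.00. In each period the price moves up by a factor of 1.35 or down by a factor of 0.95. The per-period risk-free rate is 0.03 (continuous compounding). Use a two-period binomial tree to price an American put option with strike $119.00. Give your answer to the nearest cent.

Risk-neutral probability p = (e^0.03 − 0.95)/(1.35 − 0.95) = 0.0805/0.4000 = 0.2011
Terminal stock prices: S_uu = 200.5, S_ud = 141.1, S_dd = 99.27
Terminal payoffs (K − S): max(-81.48, 0) = 0, max(-22.07, 0) = 0, max(19.73, 0) = 19.73
Node u (S = 148.5): continuation = e^(−0.03)·[0.2011·0.0000 + 0.7989·0.0000] = 0.0000; exercise value = 0.0000 ≤ continuation, so V_u = 0.0000
Node d (S = 104.5): continuation = e^(−0.03)·[0.2011·0.0000 + 0.7989·19.7250] = 15.2919; exercise value = 14.5000 ≤ continuation, so V_d = 15.2919
Node 0 (S = 110): continuation = e^(−0.03)·[0.2011·0.0000 + 0.7989·15.2919] = 11.8551; exercise value = 9.0000 ≤ continuation, so V_0 = 11.8551

$11.86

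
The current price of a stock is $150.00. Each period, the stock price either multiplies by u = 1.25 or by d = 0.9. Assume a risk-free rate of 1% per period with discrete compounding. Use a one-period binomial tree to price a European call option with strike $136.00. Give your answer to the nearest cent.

Risk-neutral probability p = (1 + 0.01 − 0.9)/(1.25 − 0.9) = 0.1100/0.3500 = 0.3143
Terminal stock prices: S_u = 187.5, S_d = 135
Terminal payoffs (S − K): max(51.5, 0) = 51.5, max(-1, 0) = 0
Node 0 (S = 150): V_0 = 1/1.01·[0.3143·51.5000 + 0.6857·0.0000] = 16.0255

$16.03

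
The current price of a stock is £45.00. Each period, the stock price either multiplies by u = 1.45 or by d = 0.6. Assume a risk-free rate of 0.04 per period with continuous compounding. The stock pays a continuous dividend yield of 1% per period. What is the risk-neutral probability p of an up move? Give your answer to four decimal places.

Per-period risk-free factor R = e^0.04 = 1.0408; dividend-adjusted growth = e^(0.04−0.01) = 1.0305.
Risk-neutral probability p = (1.0305 − 0.6)/(1.45 − 0.6) = 0.4305/0.8500 = 0.5064

p = 0.5064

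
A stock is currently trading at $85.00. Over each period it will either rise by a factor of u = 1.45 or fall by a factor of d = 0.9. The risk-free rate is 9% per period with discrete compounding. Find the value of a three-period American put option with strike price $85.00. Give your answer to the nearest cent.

$5.82

Risk-neutral probability p = (1 + 0.09 − 0.9)/(1.45 − 0.9) = 0.1900/0.5500 = 0.3455
Terminal stock prices: S_uuu = 259.1, S_uud = 160.8, S_udd = 99.83, S_ddd = 61.97
Terminal payoffs (K − S): max(-174.1, 0) = 0, max(-75.84, 0) = 0, max(-14.83, 0) = 0, max(23.03, 0) = 23.03
Node uu (S = 178.7): continuation = 1/1.09·[0.3455·0.0000 + 0.6545·0.0000] = 0.0000; exercise value = 0.0000 ≤ continuation, so V_uu = 0.0000
Node ud (S = 110.9): continuation = 1/1.09·[0.3455·0.0000 + 0.6545·0.0000] = 0.0000; exercise value = 0.0000 ≤ continuation, so V_ud = 0.0000
Node dd (S = 68.85): continuation = 1/1.09·[0.3455·0.0000 + 0.6545·23.0350] = 13.8325; exercise value = 16.1500 > continuation, so V_dd = 16.1500 (exercise)
Node u (S = 123.2): continuation = 1/1.09·[0.3455·0.0000 + 0.6545·0.0000] = 0.0000; exercise value = 0.0000 ≤ continuation, so V_u = 0.0000
Node d (S = 76.5): continuation = 1/1.09·[0.3455·0.0000 + 0.6545·16.1500] = 9.6981; exercise value = 8.5000 ≤ continuation, so V_d = 9.6981
Node 0 (S = 85): continuation = 1/1.09·[0.3455·0.0000 + 0.6545·9.6981] = 5.8237; exercise value = 0.0000 ≤ continuation, so V_0 = 5.8237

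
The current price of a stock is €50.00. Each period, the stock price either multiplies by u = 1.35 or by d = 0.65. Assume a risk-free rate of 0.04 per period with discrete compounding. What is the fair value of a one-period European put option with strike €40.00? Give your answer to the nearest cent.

€3.19

Risk-neutral probability p = (1 + 0.04 − 0.65)/(1.35 − 0.65) = 0.3900/0.7000 = 0.5571
Terminal stock prices: S_u = 67.5, S_d = 32.5
Terminal payoffs (K − S): max(-27.5, 0) = 0, max(7.5, 0) = 7.5
Node 0 (S = 50): V_0 = 1/1.04·[0.5571·0.0000 + 0.4429·7.5000] = 3.1937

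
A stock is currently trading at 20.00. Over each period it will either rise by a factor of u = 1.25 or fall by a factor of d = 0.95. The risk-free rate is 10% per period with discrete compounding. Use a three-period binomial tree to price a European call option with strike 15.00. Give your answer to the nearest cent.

Risk-neutral probability p = (1 + 0.1 − 0.95)/(1.25 − 0.95) = 0.1500/0.3000 = 0.5000
Terminal stock prices: S_uuu = 39.06, S_uud = 29.69, S_udd = 22.56, S_ddd = 17.15
Terminal payoffs (S − K): max(24.06, 0) = 24.06, max(14.69, 0) = 14.69, max(7.562, 0) = 7.562, max(2.147, 0) = 2.147
Node uu (S = 31.25): V_uu = 1/1.1·[0.5000·24.0625 + 0.5000·14.6875] = 17.6136
Node ud (S = 23.75): V_ud = 1/1.1·[0.5000·14.6875 + 0.5000·7.5625] = 10.1136
Node dd (S = 18.05): V_dd = 1/1.1·[0.5000·7.5625 + 0.5000·2.1475] = 4.4136
Node u (S = 25): V_u = 1/1.1·[0.5000·17.6136 + 0.5000·10.1136] = 12.6033
Node d (S = 19): V_d = 1/1.1·[0.5000·10.1136 + 0.5000·4.4136] = 6.6033
Node 0 (S = 20): V_0 = 1/1.1·[0.5000·12.6033 + 0.5000·6.6033] = 8.7303

8.73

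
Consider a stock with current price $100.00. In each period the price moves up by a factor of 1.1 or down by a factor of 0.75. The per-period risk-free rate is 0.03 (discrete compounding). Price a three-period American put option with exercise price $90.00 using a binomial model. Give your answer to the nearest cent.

$4.04

Risk-neutral probability p = (1 + 0.03 − 0.75)/(1.1 − 0.75) = 0.2800/0.3500 = 0.8000
Terminal stock prices: S_uuu = 133.1, S_uud = 90.75, S_udd = 61.88, S_ddd = 42.19
Terminal payoffs (K − S): max(-43.1, 0) = 0, max(-0.75, 0) = 0, max(28.12, 0) = 28.12, max(47.81, 0) = 47.81
Node uu (S = 121): continuation = 1/1.03·[0.8000·0.0000 + 0.2000·0.0000] = 0.0000; exercise value = 0.0000 ≤ continuation, so V_uu = 0.0000
Node ud (S = 82.5): continuation = 1/1.03·[0.8000·0.0000 + 0.2000·28.1250] = 5.4612; exercise value = 7.5000 > continuation, so V_ud = 7.5000 (exercise)
Node dd (S = 56.25): continuation = 1/1.03·[0.8000·28.1250 + 0.2000·47.8125] = 31.1286; exercise value = 33.7500 > continuation, so V_dd = 33.7500 (exercise)
Node u (S = 110): continuation = 1/1.03·[0.8000·0.0000 + 0.2000·7.5000] = 1.4563; exercise value = 0.0000 ≤ continuation, so V_u = 1.4563
Node d (S = 75): continuation = 1/1.03·[0.8000·7.5000 + 0.2000·33.7500] = 12.3786; exercise value = 15.0000 > continuation, so V_d = 15.0000 (exercise)
Node 0 (S = 100): continuation = 1/1.03·[0.8000·1.4563 + 0.2000·15.0000] = 4.0437; exercise value = 0.0000 ≤ continuation, so V_0 = 4.0437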